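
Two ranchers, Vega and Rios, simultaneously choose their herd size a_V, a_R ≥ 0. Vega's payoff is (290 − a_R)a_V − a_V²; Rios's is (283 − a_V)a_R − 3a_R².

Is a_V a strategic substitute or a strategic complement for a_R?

strategic substitutes

Expanding Vega's payoff: 290a_V − a_Ra_V − a_V².
∂π/∂a_V = 290 − a_R − 2a_V = 0, so a_V = 145 − 0.5a_R.
The best-response slope da_V/da_R = −0.5 < 0: the reaction function is downward-sloping, so the choices are strategic substitutes.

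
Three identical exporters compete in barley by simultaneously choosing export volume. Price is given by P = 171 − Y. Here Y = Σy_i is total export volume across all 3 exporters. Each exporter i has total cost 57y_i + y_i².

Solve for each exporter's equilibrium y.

19

A representative exporter's profit is π_i = y_i(171 − Y) − 57y_i − y_i², with Y = y_i + Σ_{j≠i} y_j.
First-order condition: 114 − 4y_i − Σ_{j≠i} y_j = 0.
Imposing symmetry (y_j = y for all j) turns Σ_{j≠i} y_j into 2y, so 114 = 6y and y = 19.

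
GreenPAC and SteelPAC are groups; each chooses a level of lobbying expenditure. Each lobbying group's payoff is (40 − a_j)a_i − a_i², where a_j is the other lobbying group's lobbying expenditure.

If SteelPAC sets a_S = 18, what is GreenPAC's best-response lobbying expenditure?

GreenPAC's payoff is (40 − a_S)a_G − a_G².
∂π/∂a_G = 40 − a_S − 2a_G = 0, so a_G = 20 − 0.5a_S.
At a_S = 18: a_G = 20 − 0.5·18 = 11.

11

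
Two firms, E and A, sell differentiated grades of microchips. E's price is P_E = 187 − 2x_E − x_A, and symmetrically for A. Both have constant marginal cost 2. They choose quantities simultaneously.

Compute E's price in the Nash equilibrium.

76

Firm E's profit: π = x_E(187 − 2x_E − x_A) − 2x_E.
∂π/∂x_E = 185 − 4x_E − x_A = 0 ⇒ x_E = 46.25 − 0.25x_A.
Setting x_E = x_A in the reaction function: x_E = 46.25 − 0.25x_E, so x_E = 46.25 / 1.25 = 37.
P_E = 187 − 2·37 − 37 = 76.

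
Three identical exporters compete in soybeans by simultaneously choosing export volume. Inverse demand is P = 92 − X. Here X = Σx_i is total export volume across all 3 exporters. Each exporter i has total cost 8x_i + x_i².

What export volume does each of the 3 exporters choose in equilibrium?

14

A representative exporter's profit is π_i = x_i(92 − X) − 8x_i − x_i², with X = x_i + Σ_{j≠i} x_j.
First-order condition: 84 − 4x_i − Σ_{j≠i} x_j = 0.
In a symmetric equilibrium every exporter chooses the same x, so Σ_{j≠i} x_j = 2x. The condition becomes 84 − 6x = 0, giving x = 84/6 = 14.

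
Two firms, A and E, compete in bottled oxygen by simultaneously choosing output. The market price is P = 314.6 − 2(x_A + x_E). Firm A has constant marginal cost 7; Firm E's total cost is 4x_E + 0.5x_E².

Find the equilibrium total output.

Firm A's profit: π = x_A(314.6 − 2(x_A + x_E)) − 7x_A.
∂π/∂x_A = 307.6 − 4x_A − 2x_E = 0, so x_A = 76.9 − 0.5x_E.
For E: ∂π/∂x_E = 310.6 − 5x_E − 2x_A = 0 ⇒ x_E = 62.12 − 0.4x_A.
Substituting the second reaction function into the first: x_A = 76.9 − 0.5(62.12 − 0.4x_A), which gives 0.8x_A = 45.84 ⇒ x_A = 57.3.
Then x_E = 62.12 − 0.4·57.3 = 39.2.
Total output: 57.3 + 39.2 = 96.5.

96.5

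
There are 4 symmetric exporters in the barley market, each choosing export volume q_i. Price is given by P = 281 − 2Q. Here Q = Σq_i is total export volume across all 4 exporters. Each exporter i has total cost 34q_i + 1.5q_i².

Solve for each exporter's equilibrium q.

19

A representative exporter's profit is π_i = q_i(281 − 2Q) − 34q_i − 1.5q_i², with Q = q_i + Σ_{j≠i} q_j.
First-order condition: 247 − 7q_i − 2Σ_{j≠i} q_j = 0.
In a symmetric equilibrium every exporter chooses the same q, so Σ_{j≠i} q_j = 3q. The condition becomes 247 − 13q = 0, giving q = 247/13 = 19.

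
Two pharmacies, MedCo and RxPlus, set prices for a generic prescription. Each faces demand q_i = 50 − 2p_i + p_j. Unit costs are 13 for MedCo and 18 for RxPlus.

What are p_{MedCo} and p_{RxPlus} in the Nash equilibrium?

MedCo's profit: π = (p_{MedCo} − 13)(50 − 2p_{MedCo} + p_{RxPlus}).
∂π/∂p_{MedCo} = 76 − 4p_{MedCo} + p_{RxPlus} = 0 ⇒ p_{MedCo} = 19 + 0.25p_{RxPlus}.
Similarly p_{RxPlus} = 21.5 + 0.25p_{MedCo}.
Plugging p_{RxPlus} into MedCo's best response: p_{MedCo} = 19 + 0.25(21.5 + 0.25p_{MedCo}) ⇒ 0.9375p_{MedCo} = 24.375, so p_{MedCo} = 26.
Then p_{RxPlus} = 21.5 + 0.25·26 = 28.

26, 28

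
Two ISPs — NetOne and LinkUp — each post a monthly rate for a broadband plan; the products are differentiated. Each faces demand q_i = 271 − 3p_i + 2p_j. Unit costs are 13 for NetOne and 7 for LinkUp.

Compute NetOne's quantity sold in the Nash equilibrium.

NetOne's profit: π = (p_{NetOne} − 13)(271 − 3p_{NetOne} + 2p_{LinkUp}).
∂π/∂p_{NetOne} = 310 − 6p_{NetOne} + 2p_{LinkUp} = 0 ⇒ p_{NetOne} = 155/3 + (1/3)p_{LinkUp}.
Similarly p_{LinkUp} = 146/3 + (1/3)p_{NetOne}.
Substituting the second reaction function into the first: p_{NetOne} = 155/3 + (1/3)(146/3 + (1/3)p_{NetOne}), which gives (8/9)p_{NetOne} = 611/9 ⇒ p_{NetOne} = 76.375.
Then p_{LinkUp} = 146/3 + (1/3)·76.375 = 74.125.
q_{NetOne} = 271 − 3·76.375 + 2·74.125 = 190.125.

190.125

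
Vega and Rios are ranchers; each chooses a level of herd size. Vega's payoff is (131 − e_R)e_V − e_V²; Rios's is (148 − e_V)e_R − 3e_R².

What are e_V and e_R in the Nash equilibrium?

Expanding Vega's payoff: 131e_V − e_Re_V − e_V².
∂π/∂e_V = 131 − e_R − 2e_V = 0, so e_V = 65.5 − 0.5e_R.
Likewise for Rios: e_R = 74/3 − (1/6)e_V.
Solving the two reaction functions simultaneously: (1 − (−0.5)(−1/6))e_V = 65.5 − 0.5·(74/3), so (11/12)e_V = 319/6 and e_V = 58.
Then e_R = 74/3 − (1/6)·58 = 15.

58, 15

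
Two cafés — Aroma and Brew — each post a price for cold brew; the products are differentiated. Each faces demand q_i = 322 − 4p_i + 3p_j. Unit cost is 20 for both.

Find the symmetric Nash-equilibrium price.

80.4

Aroma's profit: π = (p_{Aroma} − 20)(322 − 4p_{Aroma} + 3p_{Brew}).
∂π/∂p_{Aroma} = 402 − 8p_{Aroma} + 3p_{Brew} = 0 ⇒ p_{Aroma} = 50.25 + 0.375p_{Brew}.
Setting p_{Aroma} = p_{Brew} in the reaction function: p_{Aroma} = 50.25 + 0.375p_{Aroma}, so p_{Aroma} = 50.25 / 0.625 = 80.4.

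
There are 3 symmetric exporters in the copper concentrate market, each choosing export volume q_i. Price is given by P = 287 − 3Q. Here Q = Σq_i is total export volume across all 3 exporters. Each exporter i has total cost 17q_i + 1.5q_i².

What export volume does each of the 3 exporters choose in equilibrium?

18

A representative exporter's profit is π_i = q_i(287 − 3Q) − 17q_i − 1.5q_i², with Q = q_i + Σ_{j≠i} q_j.
First-order condition: 270 − 9q_i − 3Σ_{j≠i} q_j = 0.
In a symmetric equilibrium every exporter chooses the same q, so Σ_{j≠i} q_j = 2q. The condition becomes 270 − 15q = 0, giving q = 270/15 = 18.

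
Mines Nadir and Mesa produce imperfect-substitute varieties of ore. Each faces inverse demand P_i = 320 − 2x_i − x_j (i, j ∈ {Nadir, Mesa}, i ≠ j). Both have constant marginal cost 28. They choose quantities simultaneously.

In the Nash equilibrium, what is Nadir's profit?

6821.12

Mine Nadir's profit: π = x_{Nadir}(320 − 2x_{Nadir} − x_{Mesa}) − 28x_{Nadir}.
∂π/∂x_{Nadir} = 292 − 4x_{Nadir} − x_{Mesa} = 0 ⇒ x_{Nadir} = 73 − 0.25x_{Mesa}.
Setting x_{Nadir} = x_{Mesa} in the reaction function: x_{Nadir} = 73 − 0.25x_{Nadir}, so x_{Nadir} = 73 / 1.25 = 58.4.
P_{Nadir} = 320 − 2·58.4 − 58.4 = 144.8.
Profit = (144.8 − 28)·58.4 = 6821.12.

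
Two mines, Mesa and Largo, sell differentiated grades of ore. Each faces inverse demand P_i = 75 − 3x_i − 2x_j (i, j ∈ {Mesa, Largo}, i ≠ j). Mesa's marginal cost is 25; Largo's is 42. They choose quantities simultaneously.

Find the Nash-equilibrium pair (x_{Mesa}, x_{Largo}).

7.3125, 3.0625

Mine Mesa's profit: π = x_{Mesa}(75 − 3x_{Mesa} − 2x_{Largo}) − 25x_{Mesa}.
∂π/∂x_{Mesa} = 50 − 6x_{Mesa} − 2x_{Largo} = 0 ⇒ x_{Mesa} = 25/3 − (1/3)x_{Largo}.
Similarly x_{Largo} = 5.5 − (1/3)x_{Mesa}.
Plugging x_{Largo} into Mesa's best response: x_{Mesa} = 25/3 − (1/3)(5.5 − (1/3)x_{Mesa}) ⇒ (8/9)x_{Mesa} = 6.5, so x_{Mesa} = 7.3125.
Then x_{Largo} = 5.5 − (1/3)·7.3125 = 3.0625.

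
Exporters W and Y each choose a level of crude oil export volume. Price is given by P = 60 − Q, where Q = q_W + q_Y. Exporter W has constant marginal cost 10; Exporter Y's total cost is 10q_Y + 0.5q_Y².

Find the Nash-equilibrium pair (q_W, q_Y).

Exporter W's profit: π = q_W(60 − (q_W + q_Y)) − 10q_W.
∂π/∂q_W = 50 − 2q_W − q_Y = 0, so q_W = 25 − 0.5q_Y.
For Y: ∂π/∂q_Y = 50 − 3q_Y − q_W = 0 ⇒ q_Y = 50/3 − (1/3)q_W.
Solving the two reaction functions simultaneously: (1 − (−0.5)(−1/3))q_W = 25 − 0.5·(50/3), so (5/6)q_W = 50/3 and q_W = 20.
Then q_Y = 50/3 − (1/3)·20 = 10.

20, 10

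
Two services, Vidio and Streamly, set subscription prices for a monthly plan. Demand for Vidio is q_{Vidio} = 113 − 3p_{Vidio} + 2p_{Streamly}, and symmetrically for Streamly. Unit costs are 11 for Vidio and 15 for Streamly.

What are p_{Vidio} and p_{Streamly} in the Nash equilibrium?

Vidio's profit: π = (p_{Vidio} − 11)(113 − 3p_{Vidio} + 2p_{Streamly}).
∂π/∂p_{Vidio} = 146 − 6p_{Vidio} + 2p_{Streamly} = 0 ⇒ p_{Vidio} = 73/3 + (1/3)p_{Streamly}.
Similarly p_{Streamly} = 79/3 + (1/3)p_{Vidio}.
Plugging p_{Streamly} into Vidio's best response: p_{Vidio} = 73/3 + (1/3)(79/3 + (1/3)p_{Vidio}) ⇒ (8/9)p_{Vidio} = 298/9, so p_{Vidio} = 37.25.
Then p_{Streamly} = 79/3 + (1/3)·37.25 = 38.75.

37.25, 38.75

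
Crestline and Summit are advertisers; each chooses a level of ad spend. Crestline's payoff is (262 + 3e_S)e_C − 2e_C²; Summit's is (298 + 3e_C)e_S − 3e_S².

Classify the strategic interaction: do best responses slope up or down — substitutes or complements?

Expanding Crestline's payoff: 262e_C + 3e_Se_C − 2e_C².
∂π/∂e_C = 262 + 3e_S − 4e_C = 0, so e_C = 65.5 + 0.75e_S.
The best-response slope de_C/de_S = 0.75 > 0: the reaction function is upward-sloping, so the choices are strategic complements.

strategic complements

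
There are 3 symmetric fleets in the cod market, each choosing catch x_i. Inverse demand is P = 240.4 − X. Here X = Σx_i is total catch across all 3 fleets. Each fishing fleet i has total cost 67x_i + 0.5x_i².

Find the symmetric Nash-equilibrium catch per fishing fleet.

A representative fishing fleet's profit is π_i = x_i(240.4 − X) − 67x_i − 0.5x_i², with X = x_i + Σ_{j≠i} x_j.
First-order condition: 173.4 − 3x_i − Σ_{j≠i} x_j = 0.
With identical fishing fleets, set every x_j = x: then 173.4 − 3x − 2x = 0, i.e. x = 173.4/5 = 34.68.

34.68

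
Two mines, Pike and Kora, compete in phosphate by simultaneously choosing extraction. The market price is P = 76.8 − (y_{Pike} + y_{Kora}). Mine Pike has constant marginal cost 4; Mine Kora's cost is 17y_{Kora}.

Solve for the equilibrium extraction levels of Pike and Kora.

28.6, 15.6

Mine Pike's profit: π = y_{Pike}(76.8 − (y_{Pike} + y_{Kora})) − 4y_{Pike}.
∂π/∂y_{Pike} = 72.8 − 2y_{Pike} − y_{Kora} = 0, so y_{Pike} = 36.4 − 0.5y_{Kora}.
By the same steps for Kora: y_{Kora} = 29.9 − 0.5y_{Pike}.
Solving the two reaction functions simultaneously: (1 − (−0.5)(−0.5))y_{Pike} = 36.4 − 0.5·29.9, so 0.75y_{Pike} = 21.45 and y_{Pike} = 28.6.
Then y_{Kora} = 29.9 − 0.5·28.6 = 15.6.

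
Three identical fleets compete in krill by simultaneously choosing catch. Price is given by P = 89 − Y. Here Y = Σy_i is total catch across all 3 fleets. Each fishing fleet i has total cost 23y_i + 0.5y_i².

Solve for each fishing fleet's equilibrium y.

13.2

A representative fishing fleet's profit is π_i = y_i(89 − Y) − 23y_i − 0.5y_i², with Y = y_i + Σ_{j≠i} y_j.
First-order condition: 66 − 3y_i − Σ_{j≠i} y_j = 0.
Imposing symmetry (y_j = y for all j) turns Σ_{j≠i} y_j into 2y, so 66 = 5y and y = 13.2.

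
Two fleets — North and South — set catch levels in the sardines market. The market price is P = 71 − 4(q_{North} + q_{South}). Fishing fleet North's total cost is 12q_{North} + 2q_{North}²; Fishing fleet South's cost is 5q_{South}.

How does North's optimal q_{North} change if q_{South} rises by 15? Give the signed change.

Fishing fleet North's profit: π = q_{North}(71 − 4(q_{North} + q_{South})) − 12q_{North} − 2q_{North}².
∂π/∂q_{North} = 59 − 12q_{North} − 4q_{South} = 0, so q_{North} = 59/12 − (1/3)q_{South}.
The reaction-function slope is −1/3, so a 15-unit rise in q_{South} moves q_{North} by −1/3 × 15 = −5. North's best response falls — the actions are strategic substitutes.

-5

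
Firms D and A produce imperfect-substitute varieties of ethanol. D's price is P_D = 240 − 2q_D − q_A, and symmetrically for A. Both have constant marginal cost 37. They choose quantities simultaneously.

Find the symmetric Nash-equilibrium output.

40.6

Firm D's profit: π = q_D(240 − 2q_D − q_A) − 37q_D.
∂π/∂q_D = 203 − 4q_D − q_A = 0 ⇒ q_D = 50.75 − 0.25q_A.
By symmetry q_A = q_D; substituting into the reaction function, 1.25q_D = 50.75 and q_D = 40.6.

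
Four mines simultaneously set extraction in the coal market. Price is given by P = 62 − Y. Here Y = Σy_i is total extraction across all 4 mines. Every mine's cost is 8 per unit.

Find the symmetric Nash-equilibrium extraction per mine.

A representative mine's profit is π_i = y_i(62 − Y) − 8y_i, with Y = y_i + Σ_{j≠i} y_j.
First-order condition: 54 − 2y_i − Σ_{j≠i} y_j = 0.
Imposing symmetry (y_j = y for all j) turns Σ_{j≠i} y_j into 3y, so 54 = 5y and y = 10.8.

10.8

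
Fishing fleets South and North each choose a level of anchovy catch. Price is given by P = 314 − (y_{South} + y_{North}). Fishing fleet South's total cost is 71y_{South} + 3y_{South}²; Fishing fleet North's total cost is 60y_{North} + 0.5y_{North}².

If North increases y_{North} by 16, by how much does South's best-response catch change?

-2

Fishing fleet South's profit: π = y_{South}(314 − (y_{South} + y_{North})) − 71y_{South} − 3y_{South}².
∂π/∂y_{South} = 243 − 8y_{South} − y_{North} = 0, so y_{South} = 30.375 − 0.125y_{North}.
The reaction-function slope is −0.125, so a 16-unit rise in y_{North} moves y_{South} by −0.125 × 16 = −2. South's best response falls — the actions are strategic substitutes.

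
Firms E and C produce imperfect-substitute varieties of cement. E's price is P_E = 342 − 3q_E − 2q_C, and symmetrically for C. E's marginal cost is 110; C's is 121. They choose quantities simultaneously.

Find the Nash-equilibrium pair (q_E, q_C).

29.6875, 26.9375

Firm E's profit: π = q_E(342 − 3q_E − 2q_C) − 110q_E.
∂π/∂q_E = 232 − 6q_E − 2q_C = 0 ⇒ q_E = 116/3 − (1/3)q_C.
Similarly q_C = 221/6 − (1/3)q_E.
Substituting the second reaction function into the first: q_E = 116/3 − (1/3)(221/6 − (1/3)q_E), which gives (8/9)q_E = 475/18 ⇒ q_E = 29.6875.
Then q_C = 221/6 − (1/3)·29.6875 = 26.9375.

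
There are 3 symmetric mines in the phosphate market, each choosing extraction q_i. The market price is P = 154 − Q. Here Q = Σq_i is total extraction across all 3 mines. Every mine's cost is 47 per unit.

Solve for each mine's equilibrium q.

A representative mine's profit is π_i = q_i(154 − Q) − 47q_i, with Q = q_i + Σ_{j≠i} q_j.
First-order condition: 107 − 2q_i − Σ_{j≠i} q_j = 0.
In a symmetric equilibrium every mine chooses the same q, so Σ_{j≠i} q_j = 2q. The condition becomes 107 − 4q = 0, giving q = 107/4 = 26.75.

26.75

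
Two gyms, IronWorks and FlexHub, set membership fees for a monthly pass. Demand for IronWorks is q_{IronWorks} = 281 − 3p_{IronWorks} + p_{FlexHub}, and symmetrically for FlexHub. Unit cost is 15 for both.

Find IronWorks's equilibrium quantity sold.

IronWorks's profit: π = (p_{IronWorks} − 15)(281 − 3p_{IronWorks} + p_{FlexHub}).
∂π/∂p_{IronWorks} = 326 − 6p_{IronWorks} + p_{FlexHub} = 0 ⇒ p_{IronWorks} = 163/3 + (1/6)p_{FlexHub}.
The game is symmetric, so in equilibrium p_{FlexHub} = p_{IronWorks}: the reaction function gives (5/6)p_{IronWorks} = 163/3, hence p_{IronWorks} = 65.2.
q_{IronWorks} = 281 − 3·65.2 + 65.2 = 150.6.

150.6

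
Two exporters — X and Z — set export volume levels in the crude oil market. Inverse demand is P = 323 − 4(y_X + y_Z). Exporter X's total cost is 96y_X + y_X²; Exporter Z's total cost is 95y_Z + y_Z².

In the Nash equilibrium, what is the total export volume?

32.5

Exporter X's profit: π = y_X(323 − 4(y_X + y_Z)) − 96y_X − y_X².
∂π/∂y_X = 227 − 10y_X − 4y_Z = 0, so y_X = 22.7 − 0.4y_Z.
By the same steps for Z: y_Z = 22.8 − 0.4y_X.
Solving the two reaction functions simultaneously: (1 − (−0.4)(−0.4))y_X = 22.7 − 0.4·22.8, so 0.84y_X = 13.58 and y_X = 97/6.
Then y_Z = 22.8 − 0.4·(97/6) = 49/3.
Total export volume: 97/6 + 49/3 = 32.5.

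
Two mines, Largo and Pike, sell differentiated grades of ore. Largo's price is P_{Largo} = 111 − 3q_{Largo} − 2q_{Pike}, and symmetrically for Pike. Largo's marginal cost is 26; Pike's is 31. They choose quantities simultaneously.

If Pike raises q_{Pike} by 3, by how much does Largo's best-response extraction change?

-1

Mine Largo's profit: π = q_{Largo}(111 − 3q_{Largo} − 2q_{Pike}) − 26q_{Largo}.
∂π/∂q_{Largo} = 85 − 6q_{Largo} − 2q_{Pike} = 0 ⇒ q_{Largo} = 85/6 − (1/3)q_{Pike}.
The reaction-function slope is −1/3, so a 3-unit rise in q_{Pike} moves q_{Largo} by −1/3 × 3 = −1. Largo's best response falls — the actions are strategic substitutes.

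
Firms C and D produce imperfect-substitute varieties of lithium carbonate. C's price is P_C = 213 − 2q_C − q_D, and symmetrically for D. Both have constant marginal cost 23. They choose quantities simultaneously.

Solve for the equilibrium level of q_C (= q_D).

38

Firm C's profit: π = q_C(213 − 2q_C − q_D) − 23q_C.
∂π/∂q_C = 190 − 4q_C − q_D = 0 ⇒ q_C = 47.5 − 0.25q_D.
By symmetry q_D = q_C; substituting into the reaction function, 1.25q_C = 47.5 and q_C = 38.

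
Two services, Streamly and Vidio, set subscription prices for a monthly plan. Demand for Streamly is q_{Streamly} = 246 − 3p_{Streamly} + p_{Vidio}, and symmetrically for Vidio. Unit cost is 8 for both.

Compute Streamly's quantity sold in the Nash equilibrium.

Streamly's profit: π = (p_{Streamly} − 8)(246 − 3p_{Streamly} + p_{Vidio}).
∂π/∂p_{Streamly} = 270 − 6p_{Streamly} + p_{Vidio} = 0 ⇒ p_{Streamly} = 45 + (1/6)p_{Vidio}.
The game is symmetric, so in equilibrium p_{Vidio} = p_{Streamly}: the reaction function gives (5/6)p_{Streamly} = 45, hence p_{Streamly} = 54.
q_{Streamly} = 246 − 3·54 + 54 = 138.

138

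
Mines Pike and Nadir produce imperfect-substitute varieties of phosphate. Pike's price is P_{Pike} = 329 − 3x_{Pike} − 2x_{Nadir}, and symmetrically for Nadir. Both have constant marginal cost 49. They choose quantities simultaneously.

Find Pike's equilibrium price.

154

Mine Pike's profit: π = x_{Pike}(329 − 3x_{Pike} − 2x_{Nadir}) − 49x_{Pike}.
∂π/∂x_{Pike} = 280 − 6x_{Pike} − 2x_{Nadir} = 0 ⇒ x_{Pike} = 140/3 − (1/3)x_{Nadir}.
By symmetry x_{Nadir} = x_{Pike}; substituting into the reaction function, (4/3)x_{Pike} = 140/3 and x_{Pike} = 35.
P_{Pike} = 329 − 3·35 − 2·35 = 154.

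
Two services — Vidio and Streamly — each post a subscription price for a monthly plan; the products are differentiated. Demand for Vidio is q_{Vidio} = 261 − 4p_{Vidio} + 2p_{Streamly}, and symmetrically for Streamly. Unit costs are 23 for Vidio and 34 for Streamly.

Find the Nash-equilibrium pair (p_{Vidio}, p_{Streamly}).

Vidio's profit: π = (p_{Vidio} − 23)(261 − 4p_{Vidio} + 2p_{Streamly}).
∂π/∂p_{Vidio} = 353 − 8p_{Vidio} + 2p_{Streamly} = 0 ⇒ p_{Vidio} = 44.125 + 0.25p_{Streamly}.
Similarly p_{Streamly} = 49.625 + 0.25p_{Vidio}.
Solving the two reaction functions simultaneously: (1 − (0.25)(0.25))p_{Vidio} = 44.125 + 0.25·49.625, so 0.9375p_{Vidio} = 1809/32 and p_{Vidio} = 60.3.
Then p_{Streamly} = 49.625 + 0.25·60.3 = 64.7.

60.3, 64.7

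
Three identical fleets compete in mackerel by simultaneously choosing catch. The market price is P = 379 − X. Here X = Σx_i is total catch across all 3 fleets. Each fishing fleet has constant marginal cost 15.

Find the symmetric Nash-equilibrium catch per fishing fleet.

91

A representative fishing fleet's profit is π_i = x_i(379 − X) − 15x_i, with X = x_i + Σ_{j≠i} x_j.
First-order condition: 364 − 2x_i − Σ_{j≠i} x_j = 0.
With identical fishing fleets, set every x_j = x: then 364 − 2x − 2x = 0, i.e. x = 364/4 = 91.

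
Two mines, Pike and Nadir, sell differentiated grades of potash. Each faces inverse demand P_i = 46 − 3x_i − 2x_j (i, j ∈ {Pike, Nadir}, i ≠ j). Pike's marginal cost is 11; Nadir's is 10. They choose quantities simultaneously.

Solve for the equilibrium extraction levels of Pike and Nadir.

Mine Pike's profit: π = x_{Pike}(46 − 3x_{Pike} − 2x_{Nadir}) − 11x_{Pike}.
∂π/∂x_{Pike} = 35 − 6x_{Pike} − 2x_{Nadir} = 0 ⇒ x_{Pike} = 35/6 − (1/3)x_{Nadir}.
Similarly x_{Nadir} = 6 − (1/3)x_{Pike}.
Solving the two reaction functions simultaneously: (1 − (−1/3)(−1/3))x_{Pike} = 35/6 − (1/3)·6, so (8/9)x_{Pike} = 23/6 and x_{Pike} = 4.3125.
Then x_{Nadir} = 6 − (1/3)·4.3125 = 4.5625.

4.3125, 4.5625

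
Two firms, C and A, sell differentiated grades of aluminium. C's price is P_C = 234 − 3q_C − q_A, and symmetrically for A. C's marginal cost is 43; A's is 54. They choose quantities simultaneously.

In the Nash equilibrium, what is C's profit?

Firm C's profit: π = q_C(234 − 3q_C − q_A) − 43q_C.
∂π/∂q_C = 191 − 6q_C − q_A = 0 ⇒ q_C = 191/6 − (1/6)q_A.
Similarly q_A = 30 − (1/6)q_C.
Solving the two reaction functions simultaneously: (1 − (−1/6)(−1/6))q_C = 191/6 − (1/6)·30, so (35/36)q_C = 161/6 and q_C = 27.6.
Then q_A = 30 − (1/6)·27.6 = 25.4.
P_C = 234 − 3·27.6 − 25.4 = 125.8.
Profit = (125.8 − 43)·27.6 = 2285.28.

2285.28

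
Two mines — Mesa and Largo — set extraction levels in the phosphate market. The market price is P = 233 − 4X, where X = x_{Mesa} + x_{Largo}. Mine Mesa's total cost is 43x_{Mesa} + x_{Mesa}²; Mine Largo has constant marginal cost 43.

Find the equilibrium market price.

114.25

Mine Mesa's profit: π = x_{Mesa}(233 − 4(x_{Mesa} + x_{Largo})) − 43x_{Mesa} − x_{Mesa}².
∂π/∂x_{Mesa} = 190 − 10x_{Mesa} − 4x_{Largo} = 0, so x_{Mesa} = 19 − 0.4x_{Largo}.
For Largo: ∂π/∂x_{Largo} = 190 − 8x_{Largo} − 4x_{Mesa} = 0 ⇒ x_{Largo} = 23.75 − 0.5x_{Mesa}.
Plugging x_{Largo} into Mesa's best response: x_{Mesa} = 19 − 0.4(23.75 − 0.5x_{Mesa}) ⇒ 0.8x_{Mesa} = 9.5, so x_{Mesa} = 11.875.
Then x_{Largo} = 23.75 − 0.5·11.875 = 17.8125.
Equilibrium price: P = 233 − 4·29.6875 = 114.25.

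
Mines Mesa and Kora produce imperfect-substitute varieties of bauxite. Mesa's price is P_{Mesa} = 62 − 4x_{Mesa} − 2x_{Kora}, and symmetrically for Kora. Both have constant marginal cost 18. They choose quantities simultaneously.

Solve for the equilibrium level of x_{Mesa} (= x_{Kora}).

Mine Mesa's profit: π = x_{Mesa}(62 − 4x_{Mesa} − 2x_{Kora}) − 18x_{Mesa}.
∂π/∂x_{Mesa} = 44 − 8x_{Mesa} − 2x_{Kora} = 0 ⇒ x_{Mesa} = 5.5 − 0.25x_{Kora}.
Setting x_{Mesa} = x_{Kora} in the reaction function: x_{Mesa} = 5.5 − 0.25x_{Mesa}, so x_{Mesa} = 5.5 / 1.25 = 4.4.

4.4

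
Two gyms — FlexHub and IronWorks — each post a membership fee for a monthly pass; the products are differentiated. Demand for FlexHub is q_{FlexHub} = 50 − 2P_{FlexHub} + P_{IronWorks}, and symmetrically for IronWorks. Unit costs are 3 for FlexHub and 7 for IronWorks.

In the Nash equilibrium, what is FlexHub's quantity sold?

32.4

FlexHub's profit: π = (P_{FlexHub} − 3)(50 − 2P_{FlexHub} + P_{IronWorks}).
∂π/∂P_{FlexHub} = 56 − 4P_{FlexHub} + P_{IronWorks} = 0 ⇒ P_{FlexHub} = 14 + 0.25P_{IronWorks}.
Similarly P_{IronWorks} = 16 + 0.25P_{FlexHub}.
Solving the two reaction functions simultaneously: (1 − (0.25)(0.25))P_{FlexHub} = 14 + 0.25·16, so 0.9375P_{FlexHub} = 18 and P_{FlexHub} = 19.2.
Then P_{IronWorks} = 16 + 0.25·19.2 = 20.8.
q_{FlexHub} = 50 − 2·19.2 + 20.8 = 32.4.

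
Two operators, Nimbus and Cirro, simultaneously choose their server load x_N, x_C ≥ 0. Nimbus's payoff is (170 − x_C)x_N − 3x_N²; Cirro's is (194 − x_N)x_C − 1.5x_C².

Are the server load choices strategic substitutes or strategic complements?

Expanding Nimbus's payoff: 170x_N − x_Cx_N − 3x_N².
∂π/∂x_N = 170 − x_C − 6x_N = 0, so x_N = 85/3 − (1/6)x_C.
The best-response slope dx_N/dx_C = −1/6 < 0: the reaction function is downward-sloping, so the choices are strategic substitutes.

strategic substitutes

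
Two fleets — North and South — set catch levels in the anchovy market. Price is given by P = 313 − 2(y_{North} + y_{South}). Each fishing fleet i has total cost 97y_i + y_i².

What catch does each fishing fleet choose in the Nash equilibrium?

Fishing fleet North's profit: π = y_{North}(313 − 2(y_{North} + y_{South})) − 97y_{North} − y_{North}².
∂π/∂y_{North} = 216 − 6y_{North} − 2y_{South} = 0, so y_{North} = 36 − (1/3)y_{South}.
The game is symmetric, so in equilibrium y_{South} = y_{North}: the reaction function gives (4/3)y_{North} = 36, hence y_{North} = 27.

27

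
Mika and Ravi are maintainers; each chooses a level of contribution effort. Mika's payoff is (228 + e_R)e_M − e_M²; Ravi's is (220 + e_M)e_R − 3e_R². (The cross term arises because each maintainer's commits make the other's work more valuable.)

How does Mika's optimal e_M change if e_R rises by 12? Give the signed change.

6

Expanding Mika's payoff: 228e_M + e_Re_M − e_M².
∂π/∂e_M = 228 + e_R − 2e_M = 0, so e_M = 114 + 0.5e_R.
The reaction-function slope is 0.5, so a 12-unit rise in e_R moves e_M by 0.5 × 12 = 6. Mika's best response rises — the actions are strategic complements.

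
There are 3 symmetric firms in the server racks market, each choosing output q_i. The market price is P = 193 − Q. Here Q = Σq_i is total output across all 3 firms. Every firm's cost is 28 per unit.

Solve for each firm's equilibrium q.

A representative firm's profit is π_i = q_i(193 − Q) − 28q_i, with Q = q_i + Σ_{j≠i} q_j.
First-order condition: 165 − 2q_i − Σ_{j≠i} q_j = 0.
In a symmetric equilibrium every firm chooses the same q, so Σ_{j≠i} q_j = 2q. The condition becomes 165 − 4q = 0, giving q = 165/4 = 41.25.

41.25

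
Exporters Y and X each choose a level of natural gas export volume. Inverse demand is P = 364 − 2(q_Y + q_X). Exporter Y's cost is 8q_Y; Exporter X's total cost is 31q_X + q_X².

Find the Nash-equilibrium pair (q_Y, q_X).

Exporter Y's profit: π = q_Y(364 − 2(q_Y + q_X)) − 8q_Y.
∂π/∂q_Y = 356 − 4q_Y − 2q_X = 0, so q_Y = 89 − 0.5q_X.
For X: ∂π/∂q_X = 333 − 6q_X − 2q_Y = 0 ⇒ q_X = 55.5 − (1/3)q_Y.
Solving the two reaction functions simultaneously: (1 − (−0.5)(−1/3))q_Y = 89 − 0.5·55.5, so (5/6)q_Y = 61.25 and q_Y = 73.5.
Then q_X = 55.5 − (1/3)·73.5 = 31.

73.5, 31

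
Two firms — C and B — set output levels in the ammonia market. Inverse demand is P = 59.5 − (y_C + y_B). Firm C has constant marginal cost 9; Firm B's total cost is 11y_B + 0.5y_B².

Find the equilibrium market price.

29.6

Firm C's profit: π = y_C(59.5 − (y_C + y_B)) − 9y_C.
∂π/∂y_C = 50.5 − 2y_C − y_B = 0, so y_C = 25.25 − 0.5y_B.
For B: ∂π/∂y_B = 48.5 − 3y_B − y_C = 0 ⇒ y_B = 97/6 − (1/3)y_C.
Substituting the second reaction function into the first: y_C = 25.25 − 0.5(97/6 − (1/3)y_C), which gives (5/6)y_C = 103/6 ⇒ y_C = 20.6.
Then y_B = 97/6 − (1/3)·20.6 = 9.3.
Equilibrium price: P = 59.5 − 29.9 = 29.6.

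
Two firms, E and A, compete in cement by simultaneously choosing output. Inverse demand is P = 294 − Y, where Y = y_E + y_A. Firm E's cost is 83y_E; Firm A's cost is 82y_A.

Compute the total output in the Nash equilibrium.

141

Firm E's profit: π = y_E(294 − (y_E + y_A)) − 83y_E.
∂π/∂y_E = 211 − 2y_E − y_A = 0, so y_E = 105.5 − 0.5y_A.
By the same steps for A: y_A = 106 − 0.5y_E.
Solving the two reaction functions simultaneously: (1 − (−0.5)(−0.5))y_E = 105.5 − 0.5·106, so 0.75y_E = 52.5 and y_E = 70.
Then y_A = 106 − 0.5·70 = 71.
Total output: 70 + 71 = 141.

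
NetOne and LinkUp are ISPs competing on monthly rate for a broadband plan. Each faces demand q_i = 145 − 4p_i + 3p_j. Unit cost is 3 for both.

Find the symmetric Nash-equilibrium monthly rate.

NetOne's profit: π = (p_{NetOne} − 3)(145 − 4p_{NetOne} + 3p_{LinkUp}).
∂π/∂p_{NetOne} = 157 − 8p_{NetOne} + 3p_{LinkUp} = 0 ⇒ p_{NetOne} = 19.625 + 0.375p_{LinkUp}.
By symmetry p_{LinkUp} = p_{NetOne}; substituting into the reaction function, 0.625p_{NetOne} = 19.625 and p_{NetOne} = 31.4.

31.4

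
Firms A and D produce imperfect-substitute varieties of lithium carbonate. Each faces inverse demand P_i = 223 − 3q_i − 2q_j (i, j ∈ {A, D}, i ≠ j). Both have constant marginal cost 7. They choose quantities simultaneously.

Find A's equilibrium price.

Firm A's profit: π = q_A(223 − 3q_A − 2q_D) − 7q_A.
∂π/∂q_A = 216 − 6q_A − 2q_D = 0 ⇒ q_A = 36 − (1/3)q_D.
By symmetry q_D = q_A; substituting into the reaction function, (4/3)q_A = 36 and q_A = 27.
P_A = 223 − 3·27 − 2·27 = 88.

88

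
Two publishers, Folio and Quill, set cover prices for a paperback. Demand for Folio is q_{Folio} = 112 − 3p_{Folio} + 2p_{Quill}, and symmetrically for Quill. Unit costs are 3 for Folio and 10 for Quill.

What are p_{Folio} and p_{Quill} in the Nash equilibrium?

Folio's profit: π = (p_{Folio} − 3)(112 − 3p_{Folio} + 2p_{Quill}).
∂π/∂p_{Folio} = 121 − 6p_{Folio} + 2p_{Quill} = 0 ⇒ p_{Folio} = 121/6 + (1/3)p_{Quill}.
Similarly p_{Quill} = 71/3 + (1/3)p_{Folio}.
Solving the two reaction functions simultaneously: (1 − (1/3)(1/3))p_{Folio} = 121/6 + (1/3)·(71/3), so (8/9)p_{Folio} = 505/18 and p_{Folio} = 31.5625.
Then p_{Quill} = 71/3 + (1/3)·31.5625 = 34.1875.

31.5625, 34.1875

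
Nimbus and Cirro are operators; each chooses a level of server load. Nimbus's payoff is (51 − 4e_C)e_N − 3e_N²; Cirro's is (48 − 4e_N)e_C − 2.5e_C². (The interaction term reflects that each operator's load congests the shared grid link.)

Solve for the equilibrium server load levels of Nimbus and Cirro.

Expanding Nimbus's payoff: 51e_N − 4e_Ce_N − 3e_N².
∂π/∂e_N = 51 − 4e_C − 6e_N = 0, so e_N = 8.5 − (2/3)e_C.
Likewise for Cirro: e_C = 9.6 − 0.8e_N.
Substituting the second reaction function into the first: e_N = 8.5 − (2/3)(9.6 − 0.8e_N), which gives (7/15)e_N = 2.1 ⇒ e_N = 4.5.
Then e_C = 9.6 − 0.8·4.5 = 6.

4.5, 6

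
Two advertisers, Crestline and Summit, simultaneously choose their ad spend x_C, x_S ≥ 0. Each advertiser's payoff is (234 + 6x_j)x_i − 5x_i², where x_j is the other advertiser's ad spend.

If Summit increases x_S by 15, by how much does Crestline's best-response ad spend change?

Crestline's payoff is (234 + 6x_S)x_C − 5x_C².
∂π/∂x_C = 234 + 6x_S − 10x_C = 0, so x_C = 23.4 + 0.6x_S.
The reaction-function slope is 0.6, so a 15-unit rise in x_S moves x_C by 0.6 × 15 = 9. Crestline's best response rises — the actions are strategic complements.

9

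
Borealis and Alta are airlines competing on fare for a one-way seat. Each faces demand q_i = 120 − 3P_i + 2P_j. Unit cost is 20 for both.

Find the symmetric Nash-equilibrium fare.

45

Borealis's profit: π = (P_{Borealis} − 20)(120 − 3P_{Borealis} + 2P_{Alta}).
∂π/∂P_{Borealis} = 180 − 6P_{Borealis} + 2P_{Alta} = 0 ⇒ P_{Borealis} = 30 + (1/3)P_{Alta}.
The game is symmetric, so in equilibrium P_{Alta} = P_{Borealis}: the reaction function gives (2/3)P_{Borealis} = 30, hence P_{Borealis} = 45.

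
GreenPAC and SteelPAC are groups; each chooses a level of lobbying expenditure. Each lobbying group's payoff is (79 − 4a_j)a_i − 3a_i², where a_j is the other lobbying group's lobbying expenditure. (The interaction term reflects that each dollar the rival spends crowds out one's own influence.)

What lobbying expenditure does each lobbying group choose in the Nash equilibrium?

7.9

GreenPAC's payoff is (79 − 4a_S)a_G − 3a_G².
∂π/∂a_G = 79 − 4a_S − 6a_G = 0, so a_G = 79/6 − (2/3)a_S.
The game is symmetric, so in equilibrium a_S = a_G: the reaction function gives (5/3)a_G = 79/6, hence a_G = 7.9.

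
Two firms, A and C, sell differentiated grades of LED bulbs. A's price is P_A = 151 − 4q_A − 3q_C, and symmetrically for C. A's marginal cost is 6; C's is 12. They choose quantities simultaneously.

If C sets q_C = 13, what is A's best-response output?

13.25

Firm A's profit: π = q_A(151 − 4q_A − 3q_C) − 6q_A.
∂π/∂q_A = 145 − 8q_A − 3q_C = 0 ⇒ q_A = 18.125 − 0.375q_C.
At q_C = 13: q_A = 18.125 − 0.375·13 = 13.25.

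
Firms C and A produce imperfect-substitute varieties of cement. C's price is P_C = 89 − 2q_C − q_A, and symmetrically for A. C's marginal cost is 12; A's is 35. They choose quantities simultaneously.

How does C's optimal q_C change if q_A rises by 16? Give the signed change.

Firm C's profit: π = q_C(89 − 2q_C − q_A) − 12q_C.
∂π/∂q_C = 77 − 4q_C − q_A = 0 ⇒ q_C = 19.25 − 0.25q_A.
The reaction-function slope is −0.25, so a 16-unit rise in q_A moves q_C by −0.25 × 16 = −4. C's best response falls — the actions are strategic substitutes.

-4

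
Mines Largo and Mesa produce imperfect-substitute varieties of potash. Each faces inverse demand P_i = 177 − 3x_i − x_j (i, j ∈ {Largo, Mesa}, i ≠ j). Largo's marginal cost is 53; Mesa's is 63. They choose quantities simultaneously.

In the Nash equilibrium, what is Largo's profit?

Mine Largo's profit: π = x_{Largo}(177 − 3x_{Largo} − x_{Mesa}) − 53x_{Largo}.
∂π/∂x_{Largo} = 124 − 6x_{Largo} − x_{Mesa} = 0 ⇒ x_{Largo} = 62/3 − (1/6)x_{Mesa}.
Similarly x_{Mesa} = 19 − (1/6)x_{Largo}.
Plugging x_{Mesa} into Largo's best response: x_{Largo} = 62/3 − (1/6)(19 − (1/6)x_{Largo}) ⇒ (35/36)x_{Largo} = 17.5, so x_{Largo} = 18.
Then x_{Mesa} = 19 − (1/6)·18 = 16.
P_{Largo} = 177 − 3·18 − 16 = 107.
Profit = (107 − 53)·18 = 972.

972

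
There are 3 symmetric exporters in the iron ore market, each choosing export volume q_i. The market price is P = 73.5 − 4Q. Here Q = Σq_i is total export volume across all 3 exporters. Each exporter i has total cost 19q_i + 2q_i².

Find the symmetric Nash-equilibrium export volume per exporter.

A representative exporter's profit is π_i = q_i(73.5 − 4Q) − 19q_i − 2q_i², with Q = q_i + Σ_{j≠i} q_j.
First-order condition: 54.5 − 12q_i − 4Σ_{j≠i} q_j = 0.
Imposing symmetry (q_j = q for all j) turns Σ_{j≠i} q_j into 2q, so 54.5 = 20q and q = 2.725.

2.725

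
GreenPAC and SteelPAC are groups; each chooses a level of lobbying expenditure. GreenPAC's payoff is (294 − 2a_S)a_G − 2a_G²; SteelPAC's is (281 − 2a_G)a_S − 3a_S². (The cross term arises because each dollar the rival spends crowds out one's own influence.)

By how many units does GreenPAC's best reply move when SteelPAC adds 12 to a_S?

Expanding GreenPAC's payoff: 294a_G − 2a_Sa_G − 2a_G².
∂π/∂a_G = 294 − 2a_S − 4a_G = 0, so a_G = 73.5 − 0.5a_S.
The reaction-function slope is −0.5, so a 12-unit rise in a_S moves a_G by −0.5 × 12 = −6. GreenPAC's best response falls — the actions are strategic substitutes.

-6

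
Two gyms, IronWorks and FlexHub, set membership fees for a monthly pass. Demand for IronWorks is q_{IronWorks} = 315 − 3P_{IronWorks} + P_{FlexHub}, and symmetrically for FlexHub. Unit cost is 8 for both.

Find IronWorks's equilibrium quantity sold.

IronWorks's profit: π = (P_{IronWorks} − 8)(315 − 3P_{IronWorks} + P_{FlexHub}).
∂π/∂P_{IronWorks} = 339 − 6P_{IronWorks} + P_{FlexHub} = 0 ⇒ P_{IronWorks} = 56.5 + (1/6)P_{FlexHub}.
The game is symmetric, so in equilibrium P_{FlexHub} = P_{IronWorks}: the reaction function gives (5/6)P_{IronWorks} = 56.5, hence P_{IronWorks} = 67.8.
q_{IronWorks} = 315 − 3·67.8 + 67.8 = 179.4.

179.4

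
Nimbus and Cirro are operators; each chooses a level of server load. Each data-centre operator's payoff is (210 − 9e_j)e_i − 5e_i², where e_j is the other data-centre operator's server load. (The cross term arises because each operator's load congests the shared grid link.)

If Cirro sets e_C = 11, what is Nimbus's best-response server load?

11.1

Nimbus's payoff is (210 − 9e_C)e_N − 5e_N².
∂π/∂e_N = 210 − 9e_C − 10e_N = 0, so e_N = 21 − 0.9e_C.
At e_C = 11: e_N = 21 − 0.9·11 = 11.1.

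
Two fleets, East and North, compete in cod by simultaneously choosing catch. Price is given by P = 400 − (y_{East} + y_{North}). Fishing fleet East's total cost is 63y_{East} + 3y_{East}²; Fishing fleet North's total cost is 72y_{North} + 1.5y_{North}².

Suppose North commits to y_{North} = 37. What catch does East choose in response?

37.5

Fishing fleet East's profit: π = y_{East}(400 − (y_{East} + y_{North})) − 63y_{East} − 3y_{East}².
∂π/∂y_{East} = 337 − 8y_{East} − y_{North} = 0, so y_{East} = 42.125 − 0.125y_{North}.
At y_{North} = 37: y_{East} = 42.125 − 0.125·37 = 37.5.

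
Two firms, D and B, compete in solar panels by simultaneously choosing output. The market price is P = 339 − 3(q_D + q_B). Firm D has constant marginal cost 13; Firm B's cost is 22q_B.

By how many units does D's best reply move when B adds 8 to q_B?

Firm D's profit: π = q_D(339 − 3(q_D + q_B)) − 13q_D.
∂π/∂q_D = 326 − 6q_D − 3q_B = 0, so q_D = 163/3 − 0.5q_B.
The reaction-function slope is −0.5, so an 8-unit rise in q_B moves q_D by −0.5 × 8 = −4. D's best response falls — the actions are strategic substitutes.

-4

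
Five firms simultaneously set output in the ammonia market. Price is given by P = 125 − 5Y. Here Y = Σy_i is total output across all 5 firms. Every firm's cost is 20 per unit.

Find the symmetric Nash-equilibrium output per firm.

3.5

A representative firm's profit is π_i = y_i(125 − 5Y) − 20y_i, with Y = y_i + Σ_{j≠i} y_j.
First-order condition: 105 − 10y_i − 5Σ_{j≠i} y_j = 0.
Imposing symmetry (y_j = y for all j) turns Σ_{j≠i} y_j into 4y, so 105 = 30y and y = 3.5.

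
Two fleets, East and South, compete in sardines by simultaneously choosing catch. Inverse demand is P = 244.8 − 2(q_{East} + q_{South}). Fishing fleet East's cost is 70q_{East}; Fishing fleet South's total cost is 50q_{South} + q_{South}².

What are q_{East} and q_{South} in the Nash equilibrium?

Fishing fleet East's profit: π = q_{East}(244.8 − 2(q_{East} + q_{South})) − 70q_{East}.
∂π/∂q_{East} = 174.8 − 4q_{East} − 2q_{South} = 0, so q_{East} = 43.7 − 0.5q_{South}.
For South: ∂π/∂q_{South} = 194.8 − 6q_{South} − 2q_{East} = 0 ⇒ q_{South} = 487/15 − (1/3)q_{East}.
Solving the two reaction functions simultaneously: (1 − (−0.5)(−1/3))q_{East} = 43.7 − 0.5·(487/15), so (5/6)q_{East} = 412/15 and q_{East} = 32.96.
Then q_{South} = 487/15 − (1/3)·32.96 = 21.48.

32.96, 21.48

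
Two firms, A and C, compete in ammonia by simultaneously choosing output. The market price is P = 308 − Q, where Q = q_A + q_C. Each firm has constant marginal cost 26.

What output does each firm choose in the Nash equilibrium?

94

Firm A's profit: π = q_A(308 − (q_A + q_C)) − 26q_A.
∂π/∂q_A = 282 − 2q_A − q_C = 0, so q_A = 141 − 0.5q_C.
By symmetry q_C = q_A; substituting into the reaction function, 1.5q_A = 141 and q_A = 94.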